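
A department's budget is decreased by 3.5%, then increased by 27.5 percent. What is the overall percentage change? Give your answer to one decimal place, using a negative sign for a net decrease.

23.0%

The combined multiplier is 0.965 × 1.275 = 1.230375.
That corresponds to an increase of 23.0%.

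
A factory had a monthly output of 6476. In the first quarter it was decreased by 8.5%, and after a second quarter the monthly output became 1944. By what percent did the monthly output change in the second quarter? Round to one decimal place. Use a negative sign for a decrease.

After the first quarter: 6476 × 0.915 = 5925.54.
Second-quarter multiplier: 1944 ÷ 5925.54 ≈ 0.32807.
That is a change of -67.2%.

-67.2%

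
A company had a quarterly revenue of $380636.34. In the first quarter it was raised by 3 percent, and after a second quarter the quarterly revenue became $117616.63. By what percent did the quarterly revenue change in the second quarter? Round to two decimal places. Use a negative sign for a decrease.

-70.00%

After the first quarter: $380636.34 × 1.03 = $392055.4302.
Second-quarter multiplier: $117616.63 ÷ $392055.4302 ≈ 0.3.
That is a change of -70.00%.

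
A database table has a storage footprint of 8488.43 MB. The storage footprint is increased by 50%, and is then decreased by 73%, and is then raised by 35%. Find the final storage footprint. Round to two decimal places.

4641.05 MB

Apply the 50% increase: 8488.43 × 1.5 = 12732.645.
After the 73% decrease: 12732.645 × 0.27 = 3437.81415.
After the 35% increase: 3437.81415 × 1.35 = 4641.0491025 ≈ 4641.05.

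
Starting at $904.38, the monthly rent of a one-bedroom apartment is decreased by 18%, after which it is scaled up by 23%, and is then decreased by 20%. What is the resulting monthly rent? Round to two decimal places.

$729.73

Each change multiplies by a factor: 0.82 × 1.23 × 0.8 = 0.80688.
$904.38 × 0.80688 = $729.7261344 ≈ $729.73.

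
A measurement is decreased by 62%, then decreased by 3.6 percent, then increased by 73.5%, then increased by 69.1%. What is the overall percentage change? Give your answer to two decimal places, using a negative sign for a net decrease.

The combined multiplier is 0.38 × 0.964 × 1.735 × 1.691 = 1.0747407532.
That corresponds to an increase of 7.47%.

7.47%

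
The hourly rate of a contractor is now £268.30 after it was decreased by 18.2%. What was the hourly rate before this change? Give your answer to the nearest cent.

£328.00

The overall multiplier applied was 0.818.
So the original hourly rate was £268.30 ÷ 0.818 ≈ £328.00.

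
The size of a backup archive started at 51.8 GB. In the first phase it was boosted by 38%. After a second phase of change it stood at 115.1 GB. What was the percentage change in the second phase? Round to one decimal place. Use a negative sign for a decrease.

61.0%

After the first phase: 51.8 × 1.38 = 71.484.
Second-phase multiplier: 115.1 ÷ 71.484 ≈ 1.61015.
That is a change of 61.0%.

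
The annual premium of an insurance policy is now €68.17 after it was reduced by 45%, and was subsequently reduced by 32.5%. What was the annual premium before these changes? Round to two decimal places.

€183.62

Undoing the 32.5% decrease: €68.17 ÷ 0.675 ≈ €100.992593.
Undoing the 45% decrease: €100.992593 ÷ 0.55 ≈ €183.62.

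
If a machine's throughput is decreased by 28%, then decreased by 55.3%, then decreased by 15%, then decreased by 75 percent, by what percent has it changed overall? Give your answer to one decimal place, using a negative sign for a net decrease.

-93.2%

A 28% decrease multiplies by 0.72.
Then a 55.3% decrease: 0.72 × 0.447 = 0.32184.
Then a 15% decrease: 0.32184 × 0.85 = 0.273564.
Then a 75% decrease: 0.273564 × 0.25 = 0.068391.
Overall factor 0.068391, i.e. -93.2%.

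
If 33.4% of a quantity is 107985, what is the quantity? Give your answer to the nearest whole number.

323308

107985 ÷ 0.334 ≈ 323308.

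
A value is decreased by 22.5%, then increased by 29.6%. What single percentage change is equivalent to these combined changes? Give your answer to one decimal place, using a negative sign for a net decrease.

The combined multiplier is 0.775 × 1.296 = 1.0044.
That corresponds to an increase of 0.4%.

0.4%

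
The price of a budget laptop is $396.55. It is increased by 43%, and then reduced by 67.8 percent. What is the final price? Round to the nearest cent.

Apply the 43% increase: $396.55 × 1.43 = $567.0665.
Apply the 67.8% decrease: $567.0665 × 0.322 = $182.595413 ≈ $182.60.

$182.60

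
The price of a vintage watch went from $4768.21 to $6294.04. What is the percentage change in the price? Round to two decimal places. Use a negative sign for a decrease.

Change: $6294.04 − $4768.21 = $1525.83.
Relative to the original: $1525.83 ÷ $4768.21 ≈ 32.00%.

32.00%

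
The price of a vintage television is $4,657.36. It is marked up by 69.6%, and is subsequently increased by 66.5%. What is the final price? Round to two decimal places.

$13,151.64

Apply the 69.6% increase: $4,657.36 × 1.696 = $7898.88256.
Apply the 66.5% increase: $7898.88256 × 1.665 = $13151.6394624 ≈ $13,151.64.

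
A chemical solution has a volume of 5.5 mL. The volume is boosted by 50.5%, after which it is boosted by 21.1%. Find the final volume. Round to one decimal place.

Apply the 50.5% increase: 5.5 × 1.505 = 8.2775.
After the 21.1% increase: 8.2775 × 1.211 = 10.0240525 ≈ 10.0.

10.0 mL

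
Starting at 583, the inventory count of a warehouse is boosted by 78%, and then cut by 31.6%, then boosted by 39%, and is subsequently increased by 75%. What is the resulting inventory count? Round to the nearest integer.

1727

Each change multiplies by a factor: 1.78 × 0.684 × 1.39 × 1.75 = 2.9616174.
583 × 2.9616174 = 1726.6229442 ≈ 1727.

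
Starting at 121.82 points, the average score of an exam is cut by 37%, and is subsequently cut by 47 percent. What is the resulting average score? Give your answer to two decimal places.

37% decrease: 121.82 × 0.63 = 76.7466.
Apply the 47% decrease: 76.7466 × 0.53 = 40.675698 ≈ 40.68.

40.68 points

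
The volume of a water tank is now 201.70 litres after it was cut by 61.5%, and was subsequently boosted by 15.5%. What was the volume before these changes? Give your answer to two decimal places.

The overall multiplier applied was 0.385 × 1.155 = 0.444675.
So the original volume was 201.70 ÷ 0.444675 ≈ 453.59 litres.

453.59 litres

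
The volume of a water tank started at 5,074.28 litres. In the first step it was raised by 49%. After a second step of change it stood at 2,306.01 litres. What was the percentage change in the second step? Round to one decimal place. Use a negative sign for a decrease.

-69.5%

After the first step: 5,074.28 × 1.49 = 7560.6772.
Second-step multiplier: 2,306.01 ÷ 7560.6772 ≈ 0.305.
That is a change of -69.5%.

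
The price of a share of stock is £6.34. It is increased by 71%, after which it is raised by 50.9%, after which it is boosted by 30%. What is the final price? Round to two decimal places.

£21.27

Apply the 71% increase: £6.34 × 1.71 = £10.8414.
Apply the 50.9% increase: £10.8414 × 1.509 = £16.3596726.
30% increase: £16.3596726 × 1.3 = £21.26757438 ≈ £21.27.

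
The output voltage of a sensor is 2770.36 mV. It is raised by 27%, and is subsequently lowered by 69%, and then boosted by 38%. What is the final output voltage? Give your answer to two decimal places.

1505.15 mV

After the 27% increase: 2770.36 × 1.27 = 3518.3572.
After the 69% decrease: 3518.3572 × 0.31 = 1090.690732.
After the 38% increase: 1090.690732 × 1.38 = 1505.15321016 ≈ 1505.15.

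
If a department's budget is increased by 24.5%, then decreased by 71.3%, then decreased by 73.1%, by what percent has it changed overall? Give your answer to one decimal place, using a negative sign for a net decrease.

A 24.5% increase multiplies by 1.245.
Then a 71.3% decrease: 1.245 × 0.287 = 0.357315.
Then a 73.1% decrease: 0.357315 × 0.269 = 0.096117735.
Overall factor 0.096117735, i.e. -90.4%.

-90.4%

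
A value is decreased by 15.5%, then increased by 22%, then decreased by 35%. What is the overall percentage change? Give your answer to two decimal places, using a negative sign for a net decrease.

A 15.5% decrease multiplies by 0.845.
Then a 22% increase: 0.845 × 1.22 = 1.0309.
Then a 35% decrease: 1.0309 × 0.65 = 0.670085.
Overall factor 0.670085, i.e. -32.99%.

-32.99%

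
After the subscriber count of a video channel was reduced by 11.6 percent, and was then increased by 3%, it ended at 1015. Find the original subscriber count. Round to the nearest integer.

Undoing the 3% increase: 1015 ÷ 1.03 ≈ 985.436893.
Undoing the 11.6% decrease: 985.436893 ÷ 0.884 ≈ 1115.

1115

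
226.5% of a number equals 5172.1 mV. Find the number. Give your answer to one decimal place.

5172.1 mV ÷ 2.265 ≈ 2283.5 mV.

2283.5 mV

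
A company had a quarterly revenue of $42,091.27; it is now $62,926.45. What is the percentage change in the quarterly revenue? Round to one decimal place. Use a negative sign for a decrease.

Change: $62,926.45 − $42,091.27 = $20,835.18.
Relative to the original: $20,835.18 ÷ $42,091.27 ≈ 49.5%.

49.5%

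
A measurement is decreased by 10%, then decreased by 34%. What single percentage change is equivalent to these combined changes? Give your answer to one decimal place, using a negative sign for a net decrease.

A 10% decrease multiplies by 0.9.
Then a 34% decrease: 0.9 × 0.66 = 0.594.
Overall factor 0.594, i.e. -40.6%.

-40.6%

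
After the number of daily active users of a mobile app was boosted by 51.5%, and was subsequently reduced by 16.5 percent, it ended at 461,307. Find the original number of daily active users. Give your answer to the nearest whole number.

364,662

The overall multiplier applied was 1.515 × 0.835 = 1.265025.
So the original number of daily active users was 461,307 ÷ 1.265025 ≈ 364,662.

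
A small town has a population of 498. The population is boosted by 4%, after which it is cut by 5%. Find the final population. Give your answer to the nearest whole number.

492

Each change multiplies by a factor: 1.04 × 0.95 = 0.988.
498 × 0.988 = 492.024 ≈ 492.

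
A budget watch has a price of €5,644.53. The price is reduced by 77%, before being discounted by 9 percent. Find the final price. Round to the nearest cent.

€1,181.40

Each change multiplies by a factor: 0.23 × 0.91 = 0.2093.
€5,644.53 × 0.2093 = €1181.400129 ≈ €1,181.40.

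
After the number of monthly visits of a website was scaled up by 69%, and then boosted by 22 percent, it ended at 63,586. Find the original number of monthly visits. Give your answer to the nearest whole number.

Undoing the 22% increase: 63,586 ÷ 1.22 ≈ 52119.672131.
Undoing the 69% increase: 52119.672131 ÷ 1.69 ≈ 30,840.

30,840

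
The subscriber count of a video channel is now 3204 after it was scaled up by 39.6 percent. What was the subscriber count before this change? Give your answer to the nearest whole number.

2295

The overall multiplier applied was 1.396.
So the original subscriber count was 3204 ÷ 1.396 ≈ 2295.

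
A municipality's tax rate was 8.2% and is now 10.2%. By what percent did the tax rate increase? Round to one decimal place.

24.4%

The change is 10.2 − 8.2 = 2.0 percentage points.
Relative to the original 8.2%, that is 2.0 ÷ 8.2 ≈ 24.4%.
So the tax rate rose by 24.4%.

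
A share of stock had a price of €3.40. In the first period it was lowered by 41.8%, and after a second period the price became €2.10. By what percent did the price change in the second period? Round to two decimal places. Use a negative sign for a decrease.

6.12%

After the first period: €3.40 × 0.582 = €1.9788.
Second-period multiplier: €2.10 ÷ €1.9788 ≈ 1.061249.
That is a change of 6.12%.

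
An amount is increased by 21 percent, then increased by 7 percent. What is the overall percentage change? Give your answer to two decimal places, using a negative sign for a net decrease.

The combined multiplier is 1.21 × 1.07 = 1.2947.
That corresponds to an increase of 29.47%.

29.47%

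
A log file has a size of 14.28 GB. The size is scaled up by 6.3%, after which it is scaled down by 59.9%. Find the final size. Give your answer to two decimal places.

6.09 GB

Apply the 6.3% increase: 14.28 × 1.063 = 15.17964.
After the 59.9% decrease: 15.17964 × 0.401 = 6.08703564 ≈ 6.09.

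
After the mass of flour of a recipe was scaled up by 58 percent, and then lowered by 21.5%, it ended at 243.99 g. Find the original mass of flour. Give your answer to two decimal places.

196.72 g

The overall multiplier applied was 1.58 × 0.785 = 1.2403.
So the original mass of flour was 243.99 ÷ 1.2403 ≈ 196.72 g.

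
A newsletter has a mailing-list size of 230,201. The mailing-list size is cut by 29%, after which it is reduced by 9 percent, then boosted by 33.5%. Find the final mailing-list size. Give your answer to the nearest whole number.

198,558

After the 29% decrease: 230,201 × 0.71 = 163442.71.
Apply the 9% decrease: 163442.71 × 0.91 = 148732.8661.
Apply the 33.5% increase: 148732.8661 × 1.335 = 198558.3762435 ≈ 198,558.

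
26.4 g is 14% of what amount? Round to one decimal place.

26.4 g ÷ 0.14 ≈ 188.6 g.

188.6 g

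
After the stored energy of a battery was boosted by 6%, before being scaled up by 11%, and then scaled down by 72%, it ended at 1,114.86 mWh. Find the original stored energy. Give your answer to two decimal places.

3,384.02 mWh

Undoing the 72% decrease: 1,114.86 ÷ 0.28 ≈ 3981.642857.
Undoing the 11% increase: 3981.642857 ÷ 1.11 ≈ 3587.065637.
Undoing the 6% increase: 3587.065637 ÷ 1.06 ≈ 3,384.02 mWh.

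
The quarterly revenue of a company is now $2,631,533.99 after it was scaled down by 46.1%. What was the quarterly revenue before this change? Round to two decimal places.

$4,882,252.30

The overall multiplier applied was 0.539.
So the original quarterly revenue was $2,631,533.99 ÷ 0.539 ≈ $4,882,252.30.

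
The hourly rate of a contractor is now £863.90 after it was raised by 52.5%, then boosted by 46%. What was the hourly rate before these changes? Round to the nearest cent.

Undoing the 46% increase: £863.90 ÷ 1.46 ≈ £591.712329.
Undoing the 52.5% increase: £591.712329 ÷ 1.525 ≈ £388.01.

£388.01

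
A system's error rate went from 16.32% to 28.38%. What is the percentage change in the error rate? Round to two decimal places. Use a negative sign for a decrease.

The change is 28.38 − 16.32 = 12.06 percentage points.
Relative to the original 16.32%, that is 12.06 ÷ 16.32 ≈ 73.90%.

73.90%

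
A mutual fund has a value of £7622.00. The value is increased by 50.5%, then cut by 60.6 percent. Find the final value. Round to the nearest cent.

After the 50.5% increase: £7622.00 × 1.505 = £11471.11.
After the 60.6% decrease: £11471.11 × 0.394 = £4519.61734 ≈ £4519.62.

£4519.62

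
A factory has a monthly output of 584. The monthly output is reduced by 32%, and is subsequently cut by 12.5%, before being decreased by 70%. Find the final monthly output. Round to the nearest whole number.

32% decrease: 584 × 0.68 = 397.12.
After the 12.5% decrease: 397.12 × 0.875 = 347.48.
Apply the 70% decrease: 347.48 × 0.3 = 104.244 ≈ 104.

104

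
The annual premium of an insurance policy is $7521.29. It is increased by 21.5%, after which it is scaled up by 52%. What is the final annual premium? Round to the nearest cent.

$13890.32

21.5% increase: $7521.29 × 1.215 = $9138.36735.
Apply the 52% increase: $9138.36735 × 1.52 = $13890.318372 ≈ $13890.32.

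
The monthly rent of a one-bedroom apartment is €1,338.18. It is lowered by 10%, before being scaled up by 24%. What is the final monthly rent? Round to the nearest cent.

Each change multiplies by a factor: 0.9 × 1.24 = 1.116.
€1,338.18 × 1.116 = €1493.40888 ≈ €1,493.41.

€1,493.41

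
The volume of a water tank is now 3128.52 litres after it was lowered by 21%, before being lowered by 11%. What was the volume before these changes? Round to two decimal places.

The overall multiplier applied was 0.79 × 0.89 = 0.7031.
So the original volume was 3128.52 ÷ 0.7031 ≈ 4449.61 litres.

4449.61 litres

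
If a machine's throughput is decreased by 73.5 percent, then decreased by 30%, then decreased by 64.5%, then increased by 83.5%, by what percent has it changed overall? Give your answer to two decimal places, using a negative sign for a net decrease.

-87.92%

The combined multiplier is 0.265 × 0.7 × 0.355 × 1.835 = 0.1208393375.
That corresponds to a decrease of 87.92%.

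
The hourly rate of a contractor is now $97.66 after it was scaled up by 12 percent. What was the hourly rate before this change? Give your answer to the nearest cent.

The overall multiplier applied was 1.12.
So the original hourly rate was $97.66 ÷ 1.12 ≈ $87.20.

$87.20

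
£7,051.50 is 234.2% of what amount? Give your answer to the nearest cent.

£3,010.89

£7,051.50 ÷ 2.342 ≈ £3,010.89.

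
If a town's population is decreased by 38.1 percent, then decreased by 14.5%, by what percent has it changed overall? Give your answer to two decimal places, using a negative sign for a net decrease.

A 38.1% decrease multiplies by 0.619.
Then a 14.5% decrease: 0.619 × 0.855 = 0.529245.
Overall factor 0.529245, i.e. -47.08%.

-47.08%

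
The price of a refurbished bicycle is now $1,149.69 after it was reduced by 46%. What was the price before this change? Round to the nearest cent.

The overall multiplier applied was 0.54.
So the original price was $1,149.69 ÷ 0.54 ≈ $2,129.06.

$2,129.06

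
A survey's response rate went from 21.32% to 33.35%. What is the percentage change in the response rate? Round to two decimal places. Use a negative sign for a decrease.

56.43%

The change is 33.35 − 21.32 = 12.03 percentage points.
Relative to the original 21.32%, that is 12.03 ÷ 21.32 ≈ 56.43%.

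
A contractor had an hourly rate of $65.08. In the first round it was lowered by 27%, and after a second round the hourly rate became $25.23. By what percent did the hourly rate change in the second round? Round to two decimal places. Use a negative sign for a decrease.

-46.89%

After the first round: $65.08 × 0.73 = $47.5084.
Second-round multiplier: $25.23 ÷ $47.5084 ≈ 0.531064.
That is a change of -46.89%.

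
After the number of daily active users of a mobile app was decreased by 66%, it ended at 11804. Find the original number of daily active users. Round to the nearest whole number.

34718

The overall multiplier applied was 0.34.
So the original number of daily active users was 11804 ÷ 0.34 ≈ 34718.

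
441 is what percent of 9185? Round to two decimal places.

4.80%

441 ÷ 9185 ≈ 4.80%.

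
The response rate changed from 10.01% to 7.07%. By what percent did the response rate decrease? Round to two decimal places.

The change is 7.07 − 10.01 = -2.94 percentage points.
Relative to the original 10.01%, that is -2.94 ÷ 10.01 ≈ -29.37%.
So the response rate fell by 29.37%.

29.37%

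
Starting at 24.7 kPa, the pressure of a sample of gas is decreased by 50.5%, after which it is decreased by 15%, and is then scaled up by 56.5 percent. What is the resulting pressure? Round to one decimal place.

16.3 kPa

Each change multiplies by a factor: 0.495 × 0.85 × 1.565 = 0.65847375.
24.7 × 0.65847375 = 16.264301625 ≈ 16.3.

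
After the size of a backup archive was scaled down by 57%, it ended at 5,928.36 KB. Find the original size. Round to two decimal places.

The overall multiplier applied was 0.43.
So the original size was 5,928.36 ÷ 0.43 ≈ 13,786.88 KB.

13,786.88 KB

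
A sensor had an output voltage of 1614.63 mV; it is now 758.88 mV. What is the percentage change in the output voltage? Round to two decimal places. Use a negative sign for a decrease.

Change: 758.88 − 1614.63 = -855.75.
Relative to the original: -855.75 ÷ 1614.63 ≈ -53.00%.

-53.00%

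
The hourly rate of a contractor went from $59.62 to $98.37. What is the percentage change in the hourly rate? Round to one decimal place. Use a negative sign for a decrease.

Change: $98.37 − $59.62 = $38.75.
Relative to the original: $38.75 ÷ $59.62 ≈ 65.0%.

65.0%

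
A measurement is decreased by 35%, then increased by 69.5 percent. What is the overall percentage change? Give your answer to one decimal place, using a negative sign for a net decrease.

10.2%

A 35% decrease multiplies by 0.65.
Then a 69.5% increase: 0.65 × 1.695 = 1.10175.
Overall factor 1.10175, i.e. 10.2%.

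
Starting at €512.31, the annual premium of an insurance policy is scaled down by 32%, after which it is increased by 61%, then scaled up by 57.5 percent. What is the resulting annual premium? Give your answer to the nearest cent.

Each change multiplies by a factor: 0.68 × 1.61 × 1.575 = 1.72431.
€512.31 × 1.72431 = €883.3812561 ≈ €883.38.

€883.38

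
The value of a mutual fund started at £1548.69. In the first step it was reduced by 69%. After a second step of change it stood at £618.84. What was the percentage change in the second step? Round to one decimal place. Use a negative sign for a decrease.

28.9%

After the first step: £1548.69 × 0.31 = £480.0939.
Second-step multiplier: £618.84 ÷ £480.0939 ≈ 1.289.
That is a change of 28.9%.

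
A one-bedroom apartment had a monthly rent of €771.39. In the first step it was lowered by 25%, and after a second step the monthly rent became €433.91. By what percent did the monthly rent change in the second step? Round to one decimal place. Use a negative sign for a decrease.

-25.0%

After the first step: €771.39 × 0.75 = €578.5425.
Second-step multiplier: €433.91 ÷ €578.5425 ≈ 0.75001.
That is a change of -25.0%.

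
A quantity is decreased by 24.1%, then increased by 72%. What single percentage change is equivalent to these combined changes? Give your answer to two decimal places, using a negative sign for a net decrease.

30.55%

A 24.1% decrease multiplies by 0.759.
Then a 72% increase: 0.759 × 1.72 = 1.30548.
Overall factor 1.30548, i.e. 30.55%.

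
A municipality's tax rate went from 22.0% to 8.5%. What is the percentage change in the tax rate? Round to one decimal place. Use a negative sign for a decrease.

-61.4%

The change is 8.5 − 22.0 = -13.5 percentage points.
Relative to the original 22.0%, that is -13.5 ÷ 22.0 ≈ -61.4%.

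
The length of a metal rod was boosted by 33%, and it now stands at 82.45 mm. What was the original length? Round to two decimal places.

The overall multiplier applied was 1.33.
So the original length was 82.45 ÷ 1.33 ≈ 61.99 mm.

61.99 mm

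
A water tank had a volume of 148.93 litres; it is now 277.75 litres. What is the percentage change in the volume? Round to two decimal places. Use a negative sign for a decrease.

Change: 277.75 − 148.93 = 128.82.
Relative to the original: 128.82 ÷ 148.93 ≈ 86.50%.

86.50%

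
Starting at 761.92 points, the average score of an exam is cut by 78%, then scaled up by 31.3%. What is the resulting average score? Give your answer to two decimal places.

220.09 points

Each change multiplies by a factor: 0.22 × 1.313 = 0.28886.
761.92 × 0.28886 = 220.0882112 ≈ 220.09.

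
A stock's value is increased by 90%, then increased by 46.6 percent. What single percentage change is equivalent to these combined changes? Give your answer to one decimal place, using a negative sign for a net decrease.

178.5%

A 90% increase multiplies by 1.9.
Then a 46.6% increase: 1.9 × 1.466 = 2.7854.
Overall factor 2.7854, i.e. 178.5%.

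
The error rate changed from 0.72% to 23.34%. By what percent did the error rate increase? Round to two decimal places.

The change is 23.34 − 0.72 = 22.62 percentage points.
Relative to the original 0.72%, that is 22.62 ÷ 0.72 ≈ 3141.67%.
So the error rate rose by 3141.67%.

3141.67%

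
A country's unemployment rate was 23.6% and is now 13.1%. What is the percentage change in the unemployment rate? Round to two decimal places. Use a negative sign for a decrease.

The change is 13.1 − 23.6 = -10.5 percentage points.
Relative to the original 23.6%, that is -10.5 ÷ 23.6 ≈ -44.49%.

-44.49%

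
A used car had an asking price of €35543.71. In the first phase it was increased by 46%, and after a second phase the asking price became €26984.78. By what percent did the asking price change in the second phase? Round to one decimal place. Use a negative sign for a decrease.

After the first phase: €35543.71 × 1.46 = €51893.8166.
Second-phase multiplier: €26984.78 ÷ €51893.8166 ≈ 0.52.
That is a change of -48.0%.

-48.0%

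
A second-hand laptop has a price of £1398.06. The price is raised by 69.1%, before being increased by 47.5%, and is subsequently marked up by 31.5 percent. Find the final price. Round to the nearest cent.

£4585.51

After the 69.1% increase: £1398.06 × 1.691 = £2364.11946.
47.5% increase: £2364.11946 × 1.475 = £3487.0762035.
Apply the 31.5% increase: £3487.0762035 × 1.315 = £4585.5052076025 ≈ £4585.51.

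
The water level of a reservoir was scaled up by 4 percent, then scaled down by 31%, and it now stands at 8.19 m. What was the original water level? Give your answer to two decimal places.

11.41 m

Undoing the 31% decrease: 8.19 ÷ 0.69 ≈ 11.869565.
Undoing the 4% increase: 11.869565 ÷ 1.04 ≈ 11.41 m.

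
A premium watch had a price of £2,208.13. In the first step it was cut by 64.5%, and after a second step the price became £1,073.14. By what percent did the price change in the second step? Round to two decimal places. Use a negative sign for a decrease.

36.90%

After the first step: £2,208.13 × 0.355 = £783.88615.
Second-step multiplier: £1,073.14 ÷ £783.88615 ≈ 1.369.
That is a change of 36.90%.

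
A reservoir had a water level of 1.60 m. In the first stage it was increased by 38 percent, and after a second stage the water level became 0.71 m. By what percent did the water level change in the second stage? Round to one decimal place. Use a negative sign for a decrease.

After the first stage: 1.60 × 1.38 = 2.208.
Second-stage multiplier: 0.71 ÷ 2.208 ≈ 0.32156.
That is a change of -67.8%.

-67.8%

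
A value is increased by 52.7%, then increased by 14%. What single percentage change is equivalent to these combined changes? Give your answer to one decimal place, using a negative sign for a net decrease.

A 52.7% increase multiplies by 1.527.
Then a 14% increase: 1.527 × 1.14 = 1.74078.
Overall factor 1.74078, i.e. 74.1%.

74.1%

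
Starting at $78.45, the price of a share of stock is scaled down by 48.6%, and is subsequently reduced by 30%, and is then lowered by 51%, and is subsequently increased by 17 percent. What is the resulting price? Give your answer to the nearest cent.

$16.18

Apply the 48.6% decrease: $78.45 × 0.514 = $40.3233.
After the 30% decrease: $40.3233 × 0.7 = $28.22631.
51% decrease: $28.22631 × 0.49 = $13.8308919.
After the 17% increase: $13.8308919 × 1.17 = $16.182143523 ≈ $16.18.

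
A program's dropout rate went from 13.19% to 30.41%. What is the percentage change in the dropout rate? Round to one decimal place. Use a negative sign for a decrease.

130.6%

The change is 30.41 − 13.19 = 17.22 percentage points.
Relative to the original 13.19%, that is 17.22 ÷ 13.19 ≈ 130.6%.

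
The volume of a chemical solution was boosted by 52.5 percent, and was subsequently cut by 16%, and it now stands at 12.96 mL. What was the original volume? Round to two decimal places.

10.12 mL

Undoing the 16% decrease: 12.96 ÷ 0.84 ≈ 15.428571.
Undoing the 52.5% increase: 15.428571 ÷ 1.525 ≈ 10.12 mL.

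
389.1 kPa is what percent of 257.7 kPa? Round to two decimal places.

389.1 kPa ÷ 257.7 kPa ≈ 150.99%.

150.99%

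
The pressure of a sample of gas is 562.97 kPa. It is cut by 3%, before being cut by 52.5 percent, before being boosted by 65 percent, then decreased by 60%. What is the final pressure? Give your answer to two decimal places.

Each change multiplies by a factor: 0.97 × 0.475 × 1.65 × 0.4 = 0.304095.
562.97 × 0.304095 = 171.19636215 ≈ 171.20.

171.20 kPa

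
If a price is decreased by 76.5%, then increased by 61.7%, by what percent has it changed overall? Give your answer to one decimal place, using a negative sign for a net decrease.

-62.0%

A 76.5% decrease multiplies by 0.235.
Then a 61.7% increase: 0.235 × 1.617 = 0.379995.
Overall factor 0.379995, i.e. -62.0%.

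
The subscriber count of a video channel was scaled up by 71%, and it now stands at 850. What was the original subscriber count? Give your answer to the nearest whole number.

497

The overall multiplier applied was 1.71.
So the original subscriber count was 850 ÷ 1.71 ≈ 497.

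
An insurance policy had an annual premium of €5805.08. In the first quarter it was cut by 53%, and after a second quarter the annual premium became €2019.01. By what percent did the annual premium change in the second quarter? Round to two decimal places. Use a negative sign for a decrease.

After the first quarter: €5805.08 × 0.47 = €2728.3876.
Second-quarter multiplier: €2019.01 ÷ €2728.3876 ≈ 0.740001.
That is a change of -26.00%.

-26.00%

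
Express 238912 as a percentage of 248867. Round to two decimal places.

238912 ÷ 248867 ≈ 96.00%.

96.00%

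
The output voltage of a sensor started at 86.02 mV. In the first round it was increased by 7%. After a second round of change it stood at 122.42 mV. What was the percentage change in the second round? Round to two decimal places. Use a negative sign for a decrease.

After the first round: 86.02 × 1.07 = 92.0414.
Second-round multiplier: 122.42 ÷ 92.0414 ≈ 1.330054.
That is a change of 33.01%.

33.01%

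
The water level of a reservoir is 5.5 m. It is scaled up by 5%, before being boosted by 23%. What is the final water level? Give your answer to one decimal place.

7.1 m

After the 5% increase: 5.5 × 1.05 = 5.775.
Apply the 23% increase: 5.775 × 1.23 = 7.10325 ≈ 7.1.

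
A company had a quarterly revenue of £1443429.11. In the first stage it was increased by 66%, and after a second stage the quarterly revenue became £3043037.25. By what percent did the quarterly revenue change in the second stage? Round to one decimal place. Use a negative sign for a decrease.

27.0%

After the first stage: £1443429.11 × 1.66 = £2396092.3226.
Second-stage multiplier: £3043037.25 ÷ £2396092.3226 ≈ 1.27.
That is a change of 27.0%.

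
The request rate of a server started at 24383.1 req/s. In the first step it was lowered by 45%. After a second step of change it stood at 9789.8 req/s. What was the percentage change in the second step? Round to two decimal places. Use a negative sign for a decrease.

-27.00%

After the first step: 24383.1 × 0.55 = 13410.705.
Second-step multiplier: 9789.8 ÷ 13410.705 ≈ 0.729999.
That is a change of -27.00%.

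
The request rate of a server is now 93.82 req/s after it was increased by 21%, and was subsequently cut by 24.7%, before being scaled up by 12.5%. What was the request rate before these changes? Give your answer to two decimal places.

91.53 req/s

Undoing the 12.5% increase: 93.82 ÷ 1.125 ≈ 83.395556.
Undoing the 24.7% decrease: 83.395556 ÷ 0.753 ≈ 110.75107.
Undoing the 21% increase: 110.75107 ÷ 1.21 ≈ 91.53 req/s.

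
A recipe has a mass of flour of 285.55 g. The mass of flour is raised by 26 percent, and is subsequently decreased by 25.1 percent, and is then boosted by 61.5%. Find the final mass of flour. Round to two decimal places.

26% increase: 285.55 × 1.26 = 359.793.
Apply the 25.1% decrease: 359.793 × 0.749 = 269.484957.
61.5% increase: 269.484957 × 1.615 = 435.218205555 ≈ 435.22.

435.22 g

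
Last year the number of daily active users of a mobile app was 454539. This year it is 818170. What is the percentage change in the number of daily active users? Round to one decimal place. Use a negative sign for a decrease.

80.0%

Change: 818170 − 454539 = 363631.
Relative to the original: 363631 ÷ 454539 ≈ 80.0%.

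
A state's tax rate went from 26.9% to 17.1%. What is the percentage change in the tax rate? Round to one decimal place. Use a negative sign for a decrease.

The change is 17.1 − 26.9 = -9.8 percentage points.
Relative to the original 26.9%, that is -9.8 ÷ 26.9 ≈ -36.4%.

-36.4%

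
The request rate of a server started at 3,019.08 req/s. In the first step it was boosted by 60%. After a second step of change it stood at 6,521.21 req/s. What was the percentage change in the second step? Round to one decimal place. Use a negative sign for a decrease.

35.0%

After the first step: 3,019.08 × 1.6 = 4830.528.
Second-step multiplier: 6,521.21 ÷ 4830.528 ≈ 1.35.
That is a change of 35.0%.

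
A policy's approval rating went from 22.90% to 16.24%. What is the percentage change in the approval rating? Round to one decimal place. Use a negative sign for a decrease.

-29.1%

The change is 16.24 − 22.90 = -6.66 percentage points.
Relative to the original 22.90%, that is -6.66 ÷ 22.90 ≈ -29.1%.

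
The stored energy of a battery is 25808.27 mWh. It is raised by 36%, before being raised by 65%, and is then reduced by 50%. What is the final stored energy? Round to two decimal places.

28956.88 mWh

36% increase: 25808.27 × 1.36 = 35099.2472.
65% increase: 35099.2472 × 1.65 = 57913.75788.
Apply the 50% decrease: 57913.75788 × 0.5 = 28956.87894 ≈ 28956.88.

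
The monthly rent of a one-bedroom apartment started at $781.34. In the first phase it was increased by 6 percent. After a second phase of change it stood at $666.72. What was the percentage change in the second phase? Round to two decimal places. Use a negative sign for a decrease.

-19.50%

After the first phase: $781.34 × 1.06 = $828.2204.
Second-phase multiplier: $666.72 ÷ $828.2204 ≈ 0.805003.
That is a change of -19.50%.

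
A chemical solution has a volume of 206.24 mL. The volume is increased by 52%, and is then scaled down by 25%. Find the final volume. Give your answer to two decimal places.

Each change multiplies by a factor: 1.52 × 0.75 = 1.14.
206.24 × 1.14 = 235.1136 ≈ 235.11.

235.11 mL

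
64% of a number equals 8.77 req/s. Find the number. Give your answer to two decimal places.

13.70 req/s

8.77 req/s ÷ 0.64 ≈ 13.70 req/s.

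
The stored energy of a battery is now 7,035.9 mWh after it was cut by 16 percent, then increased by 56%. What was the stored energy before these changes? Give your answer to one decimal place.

Undoing the 56% increase: 7,035.9 ÷ 1.56 ≈ 4510.192308.
Undoing the 16% decrease: 4510.192308 ÷ 0.84 ≈ 5,369.3 mWh.

5,369.3 mWh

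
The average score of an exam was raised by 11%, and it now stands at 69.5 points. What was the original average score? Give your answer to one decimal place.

The overall multiplier applied was 1.11.
So the original average score was 69.5 ÷ 1.11 ≈ 62.6 points.

62.6 points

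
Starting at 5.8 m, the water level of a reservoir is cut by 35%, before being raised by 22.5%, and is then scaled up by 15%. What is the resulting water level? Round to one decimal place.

5.3 m

Apply the 35% decrease: 5.8 × 0.65 = 3.77.
After the 22.5% increase: 3.77 × 1.225 = 4.61825.
Apply the 15% increase: 4.61825 × 1.15 = 5.3109875 ≈ 5.3.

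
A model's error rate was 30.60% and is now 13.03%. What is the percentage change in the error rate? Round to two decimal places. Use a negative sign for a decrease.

-57.42%

The change is 13.03 − 30.60 = -17.57 percentage points.
Relative to the original 30.60%, that is -17.57 ÷ 30.60 ≈ -57.42%.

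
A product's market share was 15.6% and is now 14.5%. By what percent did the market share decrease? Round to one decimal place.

The change is 14.5 − 15.6 = -1.1 percentage points.
Relative to the original 15.6%, that is -1.1 ÷ 15.6 ≈ -7.1%.
So the market share fell by 7.1%.

7.1%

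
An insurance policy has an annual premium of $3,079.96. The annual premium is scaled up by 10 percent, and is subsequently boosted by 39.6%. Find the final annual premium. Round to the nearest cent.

Apply the 10% increase: $3,079.96 × 1.1 = $3387.956.
After the 39.6% increase: $3387.956 × 1.396 = $4729.586576 ≈ $4,729.59.

$4,729.59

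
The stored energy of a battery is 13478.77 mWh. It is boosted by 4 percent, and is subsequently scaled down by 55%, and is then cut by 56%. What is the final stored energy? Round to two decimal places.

After the 4% increase: 13478.77 × 1.04 = 14017.9208.
After the 55% decrease: 14017.9208 × 0.45 = 6308.06436.
Apply the 56% decrease: 6308.06436 × 0.44 = 2775.5483184 ≈ 2775.55.

2775.55 mWh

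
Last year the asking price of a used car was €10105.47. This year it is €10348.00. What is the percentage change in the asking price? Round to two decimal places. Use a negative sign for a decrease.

Change: €10348.00 − €10105.47 = €242.53.
Relative to the original: €242.53 ÷ €10105.47 ≈ 2.40%.

2.40%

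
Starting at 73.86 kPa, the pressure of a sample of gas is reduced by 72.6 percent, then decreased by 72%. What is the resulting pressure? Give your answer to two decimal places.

5.67 kPa

Each change multiplies by a factor: 0.274 × 0.28 = 0.07672.
73.86 × 0.07672 = 5.6665392 ≈ 5.67.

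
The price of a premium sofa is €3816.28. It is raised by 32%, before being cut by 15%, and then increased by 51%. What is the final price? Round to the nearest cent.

€6465.62

Each change multiplies by a factor: 1.32 × 0.85 × 1.51 = 1.69422.
€3816.28 × 1.69422 = €6465.6179016 ≈ €6465.62.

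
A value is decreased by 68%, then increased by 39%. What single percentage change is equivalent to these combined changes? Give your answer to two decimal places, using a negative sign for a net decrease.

-55.52%

A 68% decrease multiplies by 0.32.
Then a 39% increase: 0.32 × 1.39 = 0.4448.
Overall factor 0.4448, i.e. -55.52%.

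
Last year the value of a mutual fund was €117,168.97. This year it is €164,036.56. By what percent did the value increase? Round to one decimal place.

40.0%

Change: €164,036.56 − €117,168.97 = €46,867.59.
Relative to the original: €46,867.59 ÷ €117,168.97 ≈ 40.0%.
So the value increased by 40.0%.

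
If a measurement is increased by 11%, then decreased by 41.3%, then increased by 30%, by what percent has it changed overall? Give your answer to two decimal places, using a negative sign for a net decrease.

-15.30%

The combined multiplier is 1.11 × 0.587 × 1.3 = 0.847041.
That corresponds to a decrease of 15.30%.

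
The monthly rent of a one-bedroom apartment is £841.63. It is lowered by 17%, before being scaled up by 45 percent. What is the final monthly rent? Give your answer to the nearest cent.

£1012.90

17% decrease: £841.63 × 0.83 = £698.5529.
After the 45% increase: £698.5529 × 1.45 = £1012.901705 ≈ £1012.90.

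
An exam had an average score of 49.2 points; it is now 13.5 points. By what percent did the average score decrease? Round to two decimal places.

72.56%

Change: 13.5 − 49.2 = -35.7.
Relative to the original: -35.7 ÷ 49.2 ≈ -72.56%.
So the average score decreased by 72.56%.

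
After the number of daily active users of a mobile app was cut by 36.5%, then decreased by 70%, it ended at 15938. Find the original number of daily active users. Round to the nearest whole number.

The overall multiplier applied was 0.635 × 0.3 = 0.1905.
So the original number of daily active users was 15938 ÷ 0.1905 ≈ 83664.

83664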